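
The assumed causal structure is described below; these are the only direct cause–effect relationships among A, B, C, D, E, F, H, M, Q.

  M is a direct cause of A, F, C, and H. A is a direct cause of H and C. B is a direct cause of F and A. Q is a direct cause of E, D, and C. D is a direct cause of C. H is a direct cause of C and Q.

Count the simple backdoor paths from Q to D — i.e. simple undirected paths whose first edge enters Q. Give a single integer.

A backdoor path from Q to D is any simple undirected path whose first edge points into Q (i.e. leaves Q via a parent).
Parents of Q: {H}.
Enumerating:
  P1: Q <- H <- M -> F <- B -> A -> C <- D
  P2: Q <- H <- M -> A -> C <- D
  P3: Q <- H <- M -> C <- D
  P4: Q <- H <- A <- B -> F <- M -> C <- D
  P5: Q <- H <- A <- M -> C <- D
  P6: Q <- H <- A -> C <- D
  P7: Q <- H -> C <- D
That exhausts the simple backdoor paths. Count: 7.

7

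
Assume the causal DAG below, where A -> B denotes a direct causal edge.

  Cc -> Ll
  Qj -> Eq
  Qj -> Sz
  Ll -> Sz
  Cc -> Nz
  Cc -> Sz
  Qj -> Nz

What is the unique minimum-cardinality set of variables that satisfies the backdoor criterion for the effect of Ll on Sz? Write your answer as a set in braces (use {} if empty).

{Cc}

Variables eligible for adjustment (non-descendants of Ll, excluding Ll and Sz): {Cc, Eq, Nz, Qj}.
Backdoor paths from Ll to Sz:
  P1: Ll <- Cc -> Sz
  P2: Ll <- Cc -> Nz <- Qj -> Sz
The empty set is not sufficient: P1 (Ll <- Cc -> Sz) has no collider blocking it and no conditioned non-collider, so it is open.
Try {Cc}:
  P1: blocked at fork node Cc ∈ conditioning set.
  P2: blocked at fork node Cc ∈ conditioning set.
{Cc} contains no descendant of Ll and blocks every backdoor path.
No other singleton works — e.g. {Qj} leaves P1 open — so {Cc} is the unique smallest valid adjustment set.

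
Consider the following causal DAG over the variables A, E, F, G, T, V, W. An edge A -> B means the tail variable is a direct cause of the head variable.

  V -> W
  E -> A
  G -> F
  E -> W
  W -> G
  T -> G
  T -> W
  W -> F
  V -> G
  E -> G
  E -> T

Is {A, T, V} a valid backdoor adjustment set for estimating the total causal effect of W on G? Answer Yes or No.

No

Backdoor paths from W to G (paths whose first edge points into W):
  P1: W <- V -> G
  P2: W <- E -> T -> G
  P3: W <- E -> G
  P4: W <- T <- E -> G
  P5: W <- T -> G
Condition 1 (no descendant of W in the set): holds — descendants of W are {F, G}; none are in {A, T, V}.
Condition 2 (every backdoor path blocked by {A, T, V}):
  P1: blocked at fork node V ∈ conditioning set.
  P2: blocked at chain node T ∈ conditioning set.
  P3: open — no interior node is in the conditioning set.
  P4: blocked at chain node T ∈ conditioning set.
  P5: blocked at fork node T ∈ conditioning set.
{A, T, V} does not satisfy the backdoor criterion.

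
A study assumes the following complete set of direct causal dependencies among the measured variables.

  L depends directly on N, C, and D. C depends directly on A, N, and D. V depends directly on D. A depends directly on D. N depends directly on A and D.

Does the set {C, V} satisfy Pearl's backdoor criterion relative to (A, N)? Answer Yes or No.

No

Backdoor paths from A to N (paths whose first edge points into A):
  P1: A <- D -> N
  P2: A <- D -> C <- N
  P3: A <- D -> C -> L <- N
  P4: A <- D -> L <- N
  P5: A <- D -> L <- C <- N
Condition 1 (no descendant of A in the set): FAILS — C is a descendant of A.
Condition 2 (every backdoor path blocked by {C, V}):
  P1: open — no interior node is in the conditioning set.
  P2: open — collider(s) C are conditioned on (or have a conditioned descendant) and no non-collider on the path is in the set.
  P3: blocked at chain node C ∈ conditioning set.
  P4: blocked at collider L (neither it nor any descendant is in the conditioning set).
  P5: blocked at collider L (neither it nor any descendant is in the conditioning set).
{C, V} does not satisfy the backdoor criterion.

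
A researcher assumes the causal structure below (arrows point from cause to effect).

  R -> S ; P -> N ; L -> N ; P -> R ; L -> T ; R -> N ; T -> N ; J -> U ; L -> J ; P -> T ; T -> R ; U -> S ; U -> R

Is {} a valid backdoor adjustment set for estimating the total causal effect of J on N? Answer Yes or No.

Backdoor paths from J to N (paths whose first edge points into J):
  P1: J <- L -> T <- P -> R -> N
  P2: J <- L -> T <- P -> N
  P3: J <- L -> T -> R <- P -> N
  P4: J <- L -> T -> R -> N
  P5: J <- L -> T -> N
  P6: J <- L -> N
Condition 1 (no descendant of J in the set): holds — descendants of J are {N, R, S, U}; none are in {}.
Condition 2 (every backdoor path blocked by {}):
  P1: blocked at collider T (neither it nor any descendant is in the conditioning set).
  P2: blocked at collider T (neither it nor any descendant is in the conditioning set).
  P3: blocked at collider R (neither it nor any descendant is in the conditioning set).
  P4: open — no interior node is in the conditioning set.
  P5: open — no interior node is in the conditioning set.
  P6: open — no interior node is in the conditioning set.
{} does not satisfy the backdoor criterion.

No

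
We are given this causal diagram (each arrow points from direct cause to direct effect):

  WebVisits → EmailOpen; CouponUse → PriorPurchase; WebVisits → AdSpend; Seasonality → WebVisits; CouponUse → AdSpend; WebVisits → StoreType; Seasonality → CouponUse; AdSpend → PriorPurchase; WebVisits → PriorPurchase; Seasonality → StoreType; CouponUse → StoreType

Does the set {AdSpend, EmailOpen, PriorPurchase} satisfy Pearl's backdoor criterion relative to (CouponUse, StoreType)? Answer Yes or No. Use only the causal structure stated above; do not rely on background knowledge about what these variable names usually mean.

Backdoor paths from CouponUse to StoreType (paths whose first edge points into CouponUse):
  P1: CouponUse <- Seasonality -> WebVisits -> StoreType
  P2: CouponUse <- Seasonality -> StoreType
Condition 1 (no descendant of CouponUse in the set): FAILS — AdSpend and PriorPurchase are descendants of CouponUse.
Condition 2 (every backdoor path blocked by {AdSpend, EmailOpen, PriorPurchase}):
  P1: open — no interior node is in the conditioning set.
  P2: open — no interior node is in the conditioning set.
{AdSpend, EmailOpen, PriorPurchase} does not satisfy the backdoor criterion.

No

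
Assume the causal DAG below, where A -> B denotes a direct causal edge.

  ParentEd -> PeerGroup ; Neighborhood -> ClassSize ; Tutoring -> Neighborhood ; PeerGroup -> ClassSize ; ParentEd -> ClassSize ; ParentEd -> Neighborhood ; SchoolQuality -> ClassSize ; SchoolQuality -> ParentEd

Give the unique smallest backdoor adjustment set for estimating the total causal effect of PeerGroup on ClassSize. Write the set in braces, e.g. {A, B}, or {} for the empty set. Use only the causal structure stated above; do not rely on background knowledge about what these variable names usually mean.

Variables eligible for adjustment (non-descendants of PeerGroup, excluding PeerGroup and ClassSize): {Neighborhood, ParentEd, SchoolQuality, Tutoring}.
Backdoor paths from PeerGroup to ClassSize:
  P1: PeerGroup <- ParentEd <- SchoolQuality -> ClassSize
  P2: PeerGroup <- ParentEd -> Neighborhood -> ClassSize
  P3: PeerGroup <- ParentEd -> ClassSize
The empty set is not sufficient: P1 (PeerGroup <- ParentEd <- SchoolQuality -> ClassSize) has no collider blocking it and no conditioned non-collider, so it is open.
Try {ParentEd}:
  P1: blocked at chain node ParentEd ∈ conditioning set.
  P2: blocked at fork node ParentEd ∈ conditioning set.
  P3: blocked at fork node ParentEd ∈ conditioning set.
{ParentEd} contains no descendant of PeerGroup and blocks every backdoor path.
No other singleton works — e.g. {SchoolQuality} leaves P2 open — so {ParentEd} is the unique smallest valid adjustment set.

{ParentEd}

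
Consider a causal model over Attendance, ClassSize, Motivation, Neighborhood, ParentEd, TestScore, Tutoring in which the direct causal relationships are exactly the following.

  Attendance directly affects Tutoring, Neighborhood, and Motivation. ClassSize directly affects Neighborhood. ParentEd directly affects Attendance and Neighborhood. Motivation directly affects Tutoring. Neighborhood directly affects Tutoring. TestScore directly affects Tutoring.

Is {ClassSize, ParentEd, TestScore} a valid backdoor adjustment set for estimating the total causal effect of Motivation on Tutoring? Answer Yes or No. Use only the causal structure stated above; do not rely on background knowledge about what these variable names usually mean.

Backdoor paths from Motivation to Tutoring (paths whose first edge points into Motivation):
  P1: Motivation <- Attendance <- ParentEd -> Neighborhood -> Tutoring
  P2: Motivation <- Attendance -> Neighborhood -> Tutoring
  P3: Motivation <- Attendance -> Tutoring
Condition 1 (no descendant of Motivation in the set): holds — descendants of Motivation are {Tutoring}; none are in {ClassSize, ParentEd, TestScore}.
Condition 2 (every backdoor path blocked by {ClassSize, ParentEd, TestScore}):
  P1: blocked at fork node ParentEd ∈ conditioning set.
  P2: open — no interior node is in the conditioning set.
  P3: open — no interior node is in the conditioning set.
{ClassSize, ParentEd, TestScore} does not satisfy the backdoor criterion.

No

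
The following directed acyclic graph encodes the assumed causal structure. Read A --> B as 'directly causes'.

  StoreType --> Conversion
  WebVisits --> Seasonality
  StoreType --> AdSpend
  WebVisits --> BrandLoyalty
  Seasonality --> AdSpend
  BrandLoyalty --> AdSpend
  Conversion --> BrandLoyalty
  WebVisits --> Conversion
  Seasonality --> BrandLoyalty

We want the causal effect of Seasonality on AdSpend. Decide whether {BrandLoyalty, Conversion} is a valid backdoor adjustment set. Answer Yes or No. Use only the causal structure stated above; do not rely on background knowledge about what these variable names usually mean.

No

Backdoor paths from Seasonality to AdSpend (paths whose first edge points into Seasonality):
  P1: Seasonality <- WebVisits -> Conversion <- StoreType -> AdSpend
  P2: Seasonality <- WebVisits -> Conversion -> BrandLoyalty -> AdSpend
  P3: Seasonality <- WebVisits -> BrandLoyalty <- Conversion <- StoreType -> AdSpend
  P4: Seasonality <- WebVisits -> BrandLoyalty -> AdSpend
Condition 1 (no descendant of Seasonality in the set): FAILS — BrandLoyalty is a descendant of Seasonality.
Condition 2 (every backdoor path blocked by {BrandLoyalty, Conversion}):
  P1: open — collider(s) Conversion are conditioned on (or have a conditioned descendant) and no non-collider on the path is in the set.
  P2: blocked at chain node Conversion ∈ conditioning set.
  P3: blocked at chain node Conversion ∈ conditioning set.
  P4: blocked at chain node BrandLoyalty ∈ conditioning set.
{BrandLoyalty, Conversion} does not satisfy the backdoor criterion.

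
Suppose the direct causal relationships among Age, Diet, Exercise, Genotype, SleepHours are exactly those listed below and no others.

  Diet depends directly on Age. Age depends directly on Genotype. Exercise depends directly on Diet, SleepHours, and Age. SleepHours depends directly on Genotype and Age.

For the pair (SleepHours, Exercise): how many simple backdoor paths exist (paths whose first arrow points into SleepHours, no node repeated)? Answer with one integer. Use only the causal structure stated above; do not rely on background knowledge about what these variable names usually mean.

4

A backdoor path from SleepHours to Exercise is any simple undirected path whose first edge points into SleepHours (i.e. leaves SleepHours via a parent).
Parents of SleepHours: {Age, Genotype}.
Enumerating:
  P1: SleepHours <- Genotype -> Age -> Diet -> Exercise
  P2: SleepHours <- Genotype -> Age -> Exercise
  P3: SleepHours <- Age -> Diet -> Exercise
  P4: SleepHours <- Age -> Exercise
That exhausts the simple backdoor paths. Count: 4.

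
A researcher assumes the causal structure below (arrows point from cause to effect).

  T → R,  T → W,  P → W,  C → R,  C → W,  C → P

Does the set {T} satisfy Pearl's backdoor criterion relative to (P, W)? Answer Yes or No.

No

Backdoor paths from P to W (paths whose first edge points into P):
  P1: P <- C -> W
  P2: P <- C -> R <- T -> W
Condition 1 (no descendant of P in the set): holds — descendants of P are {W}; none are in {T}.
Condition 2 (every backdoor path blocked by {T}):
  P1: open — no interior node is in the conditioning set.
  P2: blocked at collider R (neither it nor any descendant is in the conditioning set).
{T} does not satisfy the backdoor criterion.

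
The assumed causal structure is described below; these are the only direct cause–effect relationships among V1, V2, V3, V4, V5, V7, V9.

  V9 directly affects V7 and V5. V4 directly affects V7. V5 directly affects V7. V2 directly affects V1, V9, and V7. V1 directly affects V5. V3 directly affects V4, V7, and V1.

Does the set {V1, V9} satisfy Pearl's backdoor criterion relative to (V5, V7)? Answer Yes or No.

Backdoor paths from V5 to V7 (paths whose first edge points into V5):
  P1: V5 <- V9 <- V2 -> V1 <- V3 -> V4 -> V7
  P2: V5 <- V9 <- V2 -> V1 <- V3 -> V7
  P3: V5 <- V9 <- V2 -> V7
  P4: V5 <- V9 -> V7
  P5: V5 <- V1 <- V2 -> V9 -> V7
  P6: V5 <- V1 <- V2 -> V7
  P7: V5 <- V1 <- V3 -> V4 -> V7
  P8: V5 <- V1 <- V3 -> V7
Condition 1 (no descendant of V5 in the set): holds — descendants of V5 are {V7}; none are in {V1, V9}.
Condition 2 (every backdoor path blocked by {V1, V9}):
  P1: blocked at chain node V9 ∈ conditioning set.
  P2: blocked at chain node V9 ∈ conditioning set.
  P3: blocked at chain node V9 ∈ conditioning set.
  P4: blocked at fork node V9 ∈ conditioning set.
  P5: blocked at chain node V1 ∈ conditioning set.
  P6: blocked at chain node V1 ∈ conditioning set.
  P7: blocked at chain node V1 ∈ conditioning set.
  P8: blocked at chain node V1 ∈ conditioning set.
{V1, V9} satisfies the backdoor criterion.

Yes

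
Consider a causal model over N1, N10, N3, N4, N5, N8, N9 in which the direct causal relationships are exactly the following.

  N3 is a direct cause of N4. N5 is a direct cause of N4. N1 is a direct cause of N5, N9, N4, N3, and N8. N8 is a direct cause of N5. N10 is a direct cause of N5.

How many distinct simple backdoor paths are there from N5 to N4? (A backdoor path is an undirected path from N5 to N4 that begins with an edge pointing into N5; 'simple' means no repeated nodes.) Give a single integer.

4

A backdoor path from N5 to N4 is any simple undirected path whose first edge points into N5 (i.e. leaves N5 via a parent).
Parents of N5: {N1, N10, N8}.
Enumerating:
  P1: N5 <- N1 -> N3 -> N4
  P2: N5 <- N1 -> N4
  P3: N5 <- N8 <- N1 -> N3 -> N4
  P4: N5 <- N8 <- N1 -> N4
That exhausts the simple backdoor paths. Count: 4.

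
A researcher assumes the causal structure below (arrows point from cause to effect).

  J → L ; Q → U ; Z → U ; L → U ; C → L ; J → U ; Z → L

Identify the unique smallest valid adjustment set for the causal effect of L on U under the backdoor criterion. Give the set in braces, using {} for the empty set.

{J, Z}

Variables eligible for adjustment (non-descendants of L, excluding L and U): {C, J, Q, Z}.
Backdoor paths from L to U:
  P1: L <- Z -> U
  P2: L <- J -> U
The empty set is not sufficient: P1 (L <- Z -> U) has no collider blocking it and no conditioned non-collider, so it is open.
Try {J, Z}:
  P1: blocked at fork node Z ∈ conditioning set.
  P2: blocked at fork node J ∈ conditioning set.
{J, Z} contains no descendant of L and blocks every backdoor path.
Every element of {J, Z} is needed (dropping J leaves P2 open; dropping Z leaves P1 open), so no proper subset is valid.
Among all size-2 subsets of the eligible variables, only {J, Z} blocks every backdoor path, so it is the unique smallest valid adjustment set.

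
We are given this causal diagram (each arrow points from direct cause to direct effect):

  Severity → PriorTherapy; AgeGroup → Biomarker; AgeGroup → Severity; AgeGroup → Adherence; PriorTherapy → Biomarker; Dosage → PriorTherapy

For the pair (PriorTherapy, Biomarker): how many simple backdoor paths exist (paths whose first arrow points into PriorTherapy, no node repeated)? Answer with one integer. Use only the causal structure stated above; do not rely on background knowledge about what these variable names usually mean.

1

A backdoor path from PriorTherapy to Biomarker is any simple undirected path whose first edge points into PriorTherapy (i.e. leaves PriorTherapy via a parent).
Parents of PriorTherapy: {Dosage, Severity}.
Enumerating:
  P1: PriorTherapy <- Severity <- AgeGroup -> Biomarker
That exhausts the simple backdoor paths. Count: 1.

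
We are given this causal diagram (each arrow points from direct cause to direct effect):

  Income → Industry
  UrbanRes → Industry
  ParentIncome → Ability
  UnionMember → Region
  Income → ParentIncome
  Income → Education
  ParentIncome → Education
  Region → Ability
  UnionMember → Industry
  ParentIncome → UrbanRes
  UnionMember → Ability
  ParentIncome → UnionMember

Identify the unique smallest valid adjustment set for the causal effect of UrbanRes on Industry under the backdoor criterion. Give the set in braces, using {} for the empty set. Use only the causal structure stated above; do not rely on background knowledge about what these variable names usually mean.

{ParentIncome}

Variables eligible for adjustment (non-descendants of UrbanRes, excluding UrbanRes and Industry): {Ability, Education, Income, ParentIncome, Region, UnionMember}.
Backdoor paths from UrbanRes to Industry:
  P1: UrbanRes <- ParentIncome <- Income -> Industry
  P2: UrbanRes <- ParentIncome -> UnionMember -> Industry
  P3: UrbanRes <- ParentIncome -> Education <- Income -> Industry
  P4: UrbanRes <- ParentIncome -> Ability <- UnionMember -> Industry
  P5: UrbanRes <- ParentIncome -> Ability <- Region <- UnionMember -> Industry
The empty set is not sufficient: P1 (UrbanRes <- ParentIncome <- Income -> Industry) has no collider blocking it and no conditioned non-collider, so it is open.
Try {ParentIncome}:
  P1: blocked at chain node ParentIncome ∈ conditioning set.
  P2: blocked at fork node ParentIncome ∈ conditioning set.
  P3: blocked at fork node ParentIncome ∈ conditioning set.
  P4: blocked at fork node ParentIncome ∈ conditioning set.
  P5: blocked at fork node ParentIncome ∈ conditioning set.
{ParentIncome} contains no descendant of UrbanRes and blocks every backdoor path.
No other singleton works — e.g. {Income} leaves P2 open — so {ParentIncome} is the unique smallest valid adjustment set.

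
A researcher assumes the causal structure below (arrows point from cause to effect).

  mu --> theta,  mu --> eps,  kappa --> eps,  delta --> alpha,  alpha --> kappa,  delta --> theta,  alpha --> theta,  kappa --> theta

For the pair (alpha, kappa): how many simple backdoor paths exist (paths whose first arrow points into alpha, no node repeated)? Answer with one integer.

A backdoor path from alpha to kappa is any simple undirected path whose first edge points into alpha (i.e. leaves alpha via a parent).
Parents of alpha: {delta}.
Enumerating:
  P1: alpha <- delta -> theta <- mu -> eps <- kappa
  P2: alpha <- delta -> theta <- kappa
That exhausts the simple backdoor paths. Count: 2.

2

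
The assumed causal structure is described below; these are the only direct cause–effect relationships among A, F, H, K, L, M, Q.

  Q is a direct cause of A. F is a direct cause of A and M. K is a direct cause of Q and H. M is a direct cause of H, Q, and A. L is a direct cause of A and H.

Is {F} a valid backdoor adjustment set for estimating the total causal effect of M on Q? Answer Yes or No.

Yes

Backdoor paths from M to Q (paths whose first edge points into M):
  P1: M <- F -> A <- L -> H <- K -> Q
  P2: M <- F -> A <- Q
Condition 1 (no descendant of M in the set): holds — descendants of M are {A, H, Q}; none are in {F}.
Condition 2 (every backdoor path blocked by {F}):
  P1: blocked at fork node F ∈ conditioning set.
  P2: blocked at fork node F ∈ conditioning set.
{F} satisfies the backdoor criterion.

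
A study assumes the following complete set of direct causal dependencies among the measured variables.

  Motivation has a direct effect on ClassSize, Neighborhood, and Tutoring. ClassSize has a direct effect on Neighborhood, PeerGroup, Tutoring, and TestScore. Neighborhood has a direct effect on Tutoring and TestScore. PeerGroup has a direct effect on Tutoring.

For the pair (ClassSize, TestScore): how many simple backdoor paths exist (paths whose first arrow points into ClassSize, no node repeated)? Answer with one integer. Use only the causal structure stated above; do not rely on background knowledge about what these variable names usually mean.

A backdoor path from ClassSize to TestScore is any simple undirected path whose first edge points into ClassSize (i.e. leaves ClassSize via a parent).
Parents of ClassSize: {Motivation}.
Enumerating:
  P1: ClassSize <- Motivation -> Neighborhood -> TestScore
  P2: ClassSize <- Motivation -> Tutoring <- Neighborhood -> TestScore
That exhausts the simple backdoor paths. Count: 2.

2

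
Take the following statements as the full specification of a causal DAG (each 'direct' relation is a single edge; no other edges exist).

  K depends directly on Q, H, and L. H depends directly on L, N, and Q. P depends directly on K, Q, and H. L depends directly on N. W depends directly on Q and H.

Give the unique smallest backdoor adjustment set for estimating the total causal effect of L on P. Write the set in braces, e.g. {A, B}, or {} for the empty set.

Variables eligible for adjustment (non-descendants of L, excluding L and P): {N, Q}.
Backdoor paths from L to P:
  P1: L <- N -> H <- Q -> K -> P
  P2: L <- N -> H <- Q -> P
  P3: L <- N -> H -> K <- Q -> P
  P4: L <- N -> H -> K -> P
  P5: L <- N -> H -> P
  P6: L <- N -> H -> W <- Q -> K -> P
  P7: L <- N -> H -> W <- Q -> P
The empty set is not sufficient: P4 (L <- N -> H -> K -> P) has no collider blocking it and no conditioned non-collider, so it is open.
Try {N}:
  P1: blocked at fork node N ∈ conditioning set.
  P2: blocked at fork node N ∈ conditioning set.
  P3: blocked at fork node N ∈ conditioning set.
  P4: blocked at fork node N ∈ conditioning set.
  P5: blocked at fork node N ∈ conditioning set.
  P6: blocked at fork node N ∈ conditioning set.
  P7: blocked at fork node N ∈ conditioning set.
{N} contains no descendant of L and blocks every backdoor path.
No other singleton works — e.g. {Q} leaves P4 open — so {N} is the unique smallest valid adjustment set.

{N}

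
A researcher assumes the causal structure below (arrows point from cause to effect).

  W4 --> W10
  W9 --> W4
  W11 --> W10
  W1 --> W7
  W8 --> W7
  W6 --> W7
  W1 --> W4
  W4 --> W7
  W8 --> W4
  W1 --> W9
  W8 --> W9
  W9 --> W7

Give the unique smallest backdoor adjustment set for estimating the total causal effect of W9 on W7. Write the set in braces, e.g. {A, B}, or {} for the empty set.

Variables eligible for adjustment (non-descendants of W9, excluding W9 and W7): {W1, W11, W6, W8}.
Backdoor paths from W9 to W7:
  P1: W9 <- W8 -> W4 <- W1 -> W7
  P2: W9 <- W8 -> W4 -> W7
  P3: W9 <- W8 -> W7
  P4: W9 <- W1 -> W4 <- W8 -> W7
  P5: W9 <- W1 -> W4 -> W7
  P6: W9 <- W1 -> W7
The empty set is not sufficient: P2 (W9 <- W8 -> W4 -> W7) has no collider blocking it and no conditioned non-collider, so it is open.
Try {W1, W8}:
  P1: blocked at fork node W8 ∈ conditioning set.
  P2: blocked at fork node W8 ∈ conditioning set.
  P3: blocked at fork node W8 ∈ conditioning set.
  P4: blocked at fork node W1 ∈ conditioning set.
  P5: blocked at fork node W1 ∈ conditioning set.
  P6: blocked at fork node W1 ∈ conditioning set.
{W1, W8} contains no descendant of W9 and blocks every backdoor path.
Every element of {W1, W8} is needed (dropping W1 leaves P5 open; dropping W8 leaves P2 open), so no proper subset is valid.
Among all size-2 subsets of the eligible variables, only {W1, W8} blocks every backdoor path, so it is the unique smallest valid adjustment set.

{W1, W8}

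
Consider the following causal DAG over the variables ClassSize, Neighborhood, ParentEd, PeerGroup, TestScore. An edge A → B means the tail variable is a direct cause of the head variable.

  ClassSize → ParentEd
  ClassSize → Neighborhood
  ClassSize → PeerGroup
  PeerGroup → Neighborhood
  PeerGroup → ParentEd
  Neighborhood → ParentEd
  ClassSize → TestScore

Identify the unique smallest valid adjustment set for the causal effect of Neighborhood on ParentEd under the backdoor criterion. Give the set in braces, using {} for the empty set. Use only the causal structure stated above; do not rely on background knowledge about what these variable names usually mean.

Variables eligible for adjustment (non-descendants of Neighborhood, excluding Neighborhood and ParentEd): {ClassSize, PeerGroup, TestScore}.
Backdoor paths from Neighborhood to ParentEd:
  P1: Neighborhood <- ClassSize -> PeerGroup -> ParentEd
  P2: Neighborhood <- ClassSize -> ParentEd
  P3: Neighborhood <- PeerGroup <- ClassSize -> ParentEd
  P4: Neighborhood <- PeerGroup -> ParentEd
The empty set is not sufficient: P1 (Neighborhood <- ClassSize -> PeerGroup -> ParentEd) has no collider blocking it and no conditioned non-collider, so it is open.
Try {ClassSize, PeerGroup}:
  P1: blocked at fork node ClassSize ∈ conditioning set.
  P2: blocked at fork node ClassSize ∈ conditioning set.
  P3: blocked at chain node PeerGroup ∈ conditioning set.
  P4: blocked at fork node PeerGroup ∈ conditioning set.
{ClassSize, PeerGroup} contains no descendant of Neighborhood and blocks every backdoor path.
Every element of {ClassSize, PeerGroup} is needed (dropping ClassSize leaves P2 open; dropping PeerGroup leaves P4 open), so no proper subset is valid.
Among all size-2 subsets of the eligible variables, only {ClassSize, PeerGroup} blocks every backdoor path, so it is the unique smallest valid adjustment set.

{ClassSize, PeerGroup}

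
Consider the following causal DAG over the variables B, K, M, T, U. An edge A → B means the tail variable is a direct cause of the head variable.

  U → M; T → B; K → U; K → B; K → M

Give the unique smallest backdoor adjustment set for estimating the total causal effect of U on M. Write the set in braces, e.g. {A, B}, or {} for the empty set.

{K}

Variables eligible for adjustment (non-descendants of U, excluding U and M): {B, K, T}.
Backdoor paths from U to M:
  P1: U <- K -> M
The empty set is not sufficient: P1 (U <- K -> M) has no collider blocking it and no conditioned non-collider, so it is open.
Try {K}:
  P1: blocked at fork node K ∈ conditioning set.
{K} contains no descendant of U and blocks every backdoor path.
No other singleton works — e.g. {T} leaves P1 open — so {K} is the unique smallest valid adjustment set.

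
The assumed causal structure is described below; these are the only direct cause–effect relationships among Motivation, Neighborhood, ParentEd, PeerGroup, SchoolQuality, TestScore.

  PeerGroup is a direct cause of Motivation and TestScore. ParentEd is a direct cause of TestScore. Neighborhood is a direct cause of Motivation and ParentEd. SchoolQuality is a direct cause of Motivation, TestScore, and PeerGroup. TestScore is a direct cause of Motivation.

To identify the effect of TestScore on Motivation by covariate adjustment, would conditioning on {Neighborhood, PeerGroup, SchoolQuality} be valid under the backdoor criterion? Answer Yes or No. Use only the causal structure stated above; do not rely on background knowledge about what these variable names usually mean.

Backdoor paths from TestScore to Motivation (paths whose first edge points into TestScore):
  P1: TestScore <- SchoolQuality -> PeerGroup -> Motivation
  P2: TestScore <- SchoolQuality -> Motivation
  P3: TestScore <- PeerGroup <- SchoolQuality -> Motivation
  P4: TestScore <- PeerGroup -> Motivation
  P5: TestScore <- ParentEd <- Neighborhood -> Motivation
Condition 1 (no descendant of TestScore in the set): holds — descendants of TestScore are {Motivation}; none are in {Neighborhood, PeerGroup, SchoolQuality}.
Condition 2 (every backdoor path blocked by {Neighborhood, PeerGroup, SchoolQuality}):
  P1: blocked at fork node SchoolQuality ∈ conditioning set.
  P2: blocked at fork node SchoolQuality ∈ conditioning set.
  P3: blocked at chain node PeerGroup ∈ conditioning set.
  P4: blocked at fork node PeerGroup ∈ conditioning set.
  P5: blocked at fork node Neighborhood ∈ conditioning set.
{Neighborhood, PeerGroup, SchoolQuality} satisfies the backdoor criterion.

Yes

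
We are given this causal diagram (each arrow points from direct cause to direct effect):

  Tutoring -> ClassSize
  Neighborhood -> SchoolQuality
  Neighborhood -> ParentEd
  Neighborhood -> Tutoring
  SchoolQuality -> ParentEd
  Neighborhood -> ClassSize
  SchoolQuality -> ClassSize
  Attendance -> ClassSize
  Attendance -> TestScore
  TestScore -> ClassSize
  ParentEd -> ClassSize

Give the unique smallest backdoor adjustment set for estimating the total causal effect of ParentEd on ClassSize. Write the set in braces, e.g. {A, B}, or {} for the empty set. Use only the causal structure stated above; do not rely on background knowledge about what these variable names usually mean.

Variables eligible for adjustment (non-descendants of ParentEd, excluding ParentEd and ClassSize): {Attendance, Neighborhood, SchoolQuality, TestScore, Tutoring}.
Backdoor paths from ParentEd to ClassSize:
  P1: ParentEd <- Neighborhood -> SchoolQuality -> ClassSize
  P2: ParentEd <- Neighborhood -> Tutoring -> ClassSize
  P3: ParentEd <- Neighborhood -> ClassSize
  P4: ParentEd <- SchoolQuality <- Neighborhood -> Tutoring -> ClassSize
  P5: ParentEd <- SchoolQuality <- Neighborhood -> ClassSize
  P6: ParentEd <- SchoolQuality -> ClassSize
The empty set is not sufficient: P1 (ParentEd <- Neighborhood -> SchoolQuality -> ClassSize) has no collider blocking it and no conditioned non-collider, so it is open.
Try {Neighborhood, SchoolQuality}:
  P1: blocked at fork node Neighborhood ∈ conditioning set.
  P2: blocked at fork node Neighborhood ∈ conditioning set.
  P3: blocked at fork node Neighborhood ∈ conditioning set.
  P4: blocked at chain node SchoolQuality ∈ conditioning set.
  P5: blocked at chain node SchoolQuality ∈ conditioning set.
  P6: blocked at fork node SchoolQuality ∈ conditioning set.
{Neighborhood, SchoolQuality} contains no descendant of ParentEd and blocks every backdoor path.
Every element of {Neighborhood, SchoolQuality} is needed (dropping Neighborhood leaves P2 open; dropping SchoolQuality leaves P6 open), so no proper subset is valid.
Among all size-2 subsets of the eligible variables, only {Neighborhood, SchoolQuality} blocks every backdoor path, so it is the unique smallest valid adjustment set.

{Neighborhood, SchoolQuality}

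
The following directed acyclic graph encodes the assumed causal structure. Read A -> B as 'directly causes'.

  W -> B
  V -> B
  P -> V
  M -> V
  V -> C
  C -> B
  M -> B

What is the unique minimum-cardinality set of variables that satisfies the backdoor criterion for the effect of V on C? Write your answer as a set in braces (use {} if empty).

Variables eligible for adjustment (non-descendants of V, excluding V and C): {M, P, W}.
Backdoor paths from V to C:
  P1: V <- M -> B <- C
Each backdoor path contains an unconditioned collider, so every path is already blocked with the empty conditioning set:
  P1: blocked at collider B (neither it nor any descendant is in the conditioning set).
The empty set is therefore the unique smallest valid set.

{}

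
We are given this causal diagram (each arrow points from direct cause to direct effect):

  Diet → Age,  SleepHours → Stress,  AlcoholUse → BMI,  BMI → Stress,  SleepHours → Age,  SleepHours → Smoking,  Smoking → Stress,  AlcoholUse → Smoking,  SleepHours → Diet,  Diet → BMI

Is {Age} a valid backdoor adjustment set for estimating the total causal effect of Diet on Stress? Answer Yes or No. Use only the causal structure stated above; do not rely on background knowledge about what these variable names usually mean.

No

Backdoor paths from Diet to Stress (paths whose first edge points into Diet):
  P1: Diet <- SleepHours -> Smoking <- AlcoholUse -> BMI -> Stress
  P2: Diet <- SleepHours -> Smoking -> Stress
  P3: Diet <- SleepHours -> Stress
Condition 1 (no descendant of Diet in the set): FAILS — Age is a descendant of Diet.
Condition 2 (every backdoor path blocked by {Age}):
  P1: blocked at collider Smoking (neither it nor any descendant is in the conditioning set).
  P2: open — no interior node is in the conditioning set.
  P3: open — no interior node is in the conditioning set.
{Age} does not satisfy the backdoor criterion.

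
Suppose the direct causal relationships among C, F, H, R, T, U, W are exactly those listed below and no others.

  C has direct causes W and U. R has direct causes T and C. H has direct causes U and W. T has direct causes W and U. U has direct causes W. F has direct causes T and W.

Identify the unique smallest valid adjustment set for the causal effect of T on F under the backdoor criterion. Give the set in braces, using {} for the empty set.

Variables eligible for adjustment (non-descendants of T, excluding T and F): {C, H, U, W}.
Backdoor paths from T to F:
  P1: T <- W -> F
  P2: T <- U <- W -> F
  P3: T <- U -> C <- W -> F
  P4: T <- U -> H <- W -> F
The empty set is not sufficient: P1 (T <- W -> F) has no collider blocking it and no conditioned non-collider, so it is open.
Try {W}:
  P1: blocked at fork node W ∈ conditioning set.
  P2: blocked at fork node W ∈ conditioning set.
  P3: blocked at collider C (neither it nor any descendant is in the conditioning set).
  P4: blocked at collider H (neither it nor any descendant is in the conditioning set).
{W} contains no descendant of T and blocks every backdoor path.
No other singleton works — e.g. {U} leaves P1 open — so {W} is the unique smallest valid adjustment set.

{W}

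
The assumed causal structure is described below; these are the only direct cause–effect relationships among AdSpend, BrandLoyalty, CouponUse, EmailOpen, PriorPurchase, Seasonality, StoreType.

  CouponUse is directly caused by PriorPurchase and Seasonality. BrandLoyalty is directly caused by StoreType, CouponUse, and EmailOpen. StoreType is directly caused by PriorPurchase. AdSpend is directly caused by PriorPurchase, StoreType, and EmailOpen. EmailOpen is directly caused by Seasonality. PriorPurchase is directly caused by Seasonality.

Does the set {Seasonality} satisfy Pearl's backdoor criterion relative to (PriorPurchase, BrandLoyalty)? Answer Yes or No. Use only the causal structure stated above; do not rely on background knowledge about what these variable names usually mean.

Yes

Backdoor paths from PriorPurchase to BrandLoyalty (paths whose first edge points into PriorPurchase):
  P1: PriorPurchase <- Seasonality -> EmailOpen -> AdSpend <- StoreType -> BrandLoyalty
  P2: PriorPurchase <- Seasonality -> EmailOpen -> BrandLoyalty
  P3: PriorPurchase <- Seasonality -> CouponUse -> BrandLoyalty
Condition 1 (no descendant of PriorPurchase in the set): holds — descendants of PriorPurchase are {AdSpend, BrandLoyalty, CouponUse, StoreType}; none are in {Seasonality}.
Condition 2 (every backdoor path blocked by {Seasonality}):
  P1: blocked at fork node Seasonality ∈ conditioning set.
  P2: blocked at fork node Seasonality ∈ conditioning set.
  P3: blocked at fork node Seasonality ∈ conditioning set.
{Seasonality} satisfies the backdoor criterion.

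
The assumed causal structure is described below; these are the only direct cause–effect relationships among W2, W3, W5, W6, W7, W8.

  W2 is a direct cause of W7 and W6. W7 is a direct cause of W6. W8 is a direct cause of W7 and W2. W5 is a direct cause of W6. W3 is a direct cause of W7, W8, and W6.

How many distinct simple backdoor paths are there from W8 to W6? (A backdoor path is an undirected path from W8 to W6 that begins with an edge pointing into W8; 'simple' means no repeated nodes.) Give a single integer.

A backdoor path from W8 to W6 is any simple undirected path whose first edge points into W8 (i.e. leaves W8 via a parent).
Parents of W8: {W3}.
Enumerating:
  P1: W8 <- W3 -> W7 <- W2 -> W6
  P2: W8 <- W3 -> W7 -> W6
  P3: W8 <- W3 -> W6
That exhausts the simple backdoor paths. Count: 3.

3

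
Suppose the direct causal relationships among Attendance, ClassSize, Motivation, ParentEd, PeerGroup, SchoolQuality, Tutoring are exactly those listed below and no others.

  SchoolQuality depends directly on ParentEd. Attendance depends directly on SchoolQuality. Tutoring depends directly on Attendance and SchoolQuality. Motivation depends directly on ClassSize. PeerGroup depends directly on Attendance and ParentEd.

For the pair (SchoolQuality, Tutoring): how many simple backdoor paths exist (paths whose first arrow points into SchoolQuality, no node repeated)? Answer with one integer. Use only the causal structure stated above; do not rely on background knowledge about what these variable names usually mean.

1

A backdoor path from SchoolQuality to Tutoring is any simple undirected path whose first edge points into SchoolQuality (i.e. leaves SchoolQuality via a parent).
Parents of SchoolQuality: {ParentEd}.
Enumerating:
  P1: SchoolQuality <- ParentEd -> PeerGroup <- Attendance -> Tutoring
That exhausts the simple backdoor paths. Count: 1.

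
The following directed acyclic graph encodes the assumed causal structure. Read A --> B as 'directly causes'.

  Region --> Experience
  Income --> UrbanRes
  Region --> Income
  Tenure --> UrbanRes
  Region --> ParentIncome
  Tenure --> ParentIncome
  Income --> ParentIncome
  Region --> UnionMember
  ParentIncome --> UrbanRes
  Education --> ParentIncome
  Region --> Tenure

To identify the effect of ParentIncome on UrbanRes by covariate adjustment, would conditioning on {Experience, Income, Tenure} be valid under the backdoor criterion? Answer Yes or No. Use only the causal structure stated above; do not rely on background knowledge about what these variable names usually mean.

Yes

Backdoor paths from ParentIncome to UrbanRes (paths whose first edge points into ParentIncome):
  P1: ParentIncome <- Region -> Income -> UrbanRes
  P2: ParentIncome <- Region -> Tenure -> UrbanRes
  P3: ParentIncome <- Income <- Region -> Tenure -> UrbanRes
  P4: ParentIncome <- Income -> UrbanRes
  P5: ParentIncome <- Tenure <- Region -> Income -> UrbanRes
  P6: ParentIncome <- Tenure -> UrbanRes
Condition 1 (no descendant of ParentIncome in the set): holds — descendants of ParentIncome are {UrbanRes}; none are in {Experience, Income, Tenure}.
Condition 2 (every backdoor path blocked by {Experience, Income, Tenure}):
  P1: blocked at chain node Income ∈ conditioning set.
  P2: blocked at chain node Tenure ∈ conditioning set.
  P3: blocked at chain node Income ∈ conditioning set.
  P4: blocked at fork node Income ∈ conditioning set.
  P5: blocked at chain node Tenure ∈ conditioning set.
  P6: blocked at fork node Tenure ∈ conditioning set.
{Experience, Income, Tenure} satisfies the backdoor criterion.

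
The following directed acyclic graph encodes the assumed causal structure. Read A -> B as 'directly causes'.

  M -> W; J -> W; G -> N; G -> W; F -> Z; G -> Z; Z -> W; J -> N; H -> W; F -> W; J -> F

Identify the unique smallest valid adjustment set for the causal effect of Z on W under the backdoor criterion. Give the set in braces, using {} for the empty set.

{F, G}

Variables eligible for adjustment (non-descendants of Z, excluding Z and W): {F, G, H, J, M, N}.
Backdoor paths from Z to W:
  P1: Z <- G -> N <- J -> F -> W
  P2: Z <- G -> N <- J -> W
  P3: Z <- G -> W
  P4: Z <- F <- J -> N <- G -> W
  P5: Z <- F <- J -> W
  P6: Z <- F -> W
The empty set is not sufficient: P3 (Z <- G -> W) has no collider blocking it and no conditioned non-collider, so it is open.
Try {F, G}:
  P1: blocked at fork node G ∈ conditioning set.
  P2: blocked at fork node G ∈ conditioning set.
  P3: blocked at fork node G ∈ conditioning set.
  P4: blocked at chain node F ∈ conditioning set.
  P5: blocked at chain node F ∈ conditioning set.
  P6: blocked at fork node F ∈ conditioning set.
{F, G} contains no descendant of Z and blocks every backdoor path.
Every element of {F, G} is needed (dropping F leaves P5 open; dropping G leaves P3 open), so no proper subset is valid.
Among all size-2 subsets of the eligible variables, only {F, G} blocks every backdoor path, so it is the unique smallest valid adjustment set.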